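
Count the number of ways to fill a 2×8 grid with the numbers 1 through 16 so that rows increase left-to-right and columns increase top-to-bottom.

1430

Standard Young tableaux of shape 2×n are counted by C_n; here n = 8.
C_8 = 1430.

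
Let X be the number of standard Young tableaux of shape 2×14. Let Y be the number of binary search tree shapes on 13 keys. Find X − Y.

By the hook-length formula (or a Dyck-path bijection), SYT of shape 2×14 number C_14. So X = C_14 = 2674440.
There are C_n binary search tree shapes on n keys; with n = 13 that is C_13. So Y = C_13 = 742900.
X − Y = 2674440 − 742900 = 1931540.

1931540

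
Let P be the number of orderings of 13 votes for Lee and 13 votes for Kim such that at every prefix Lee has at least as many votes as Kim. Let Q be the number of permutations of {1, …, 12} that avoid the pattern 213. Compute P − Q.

534888

Ballot sequences with n votes each where one side never trails are Dyck words, counted by C_n; here n = 13. So P = C_13 = 742900.
For any fixed pattern of length 3, the pattern-avoiding permutations of [12] number C_12. So Q = C_12 = 208012.
P − Q = 742900 − 208012 = 534888.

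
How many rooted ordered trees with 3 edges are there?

A rooted plane tree with 3 edges has 4 nodes, and the count is C_3.
C_3 = 5.

5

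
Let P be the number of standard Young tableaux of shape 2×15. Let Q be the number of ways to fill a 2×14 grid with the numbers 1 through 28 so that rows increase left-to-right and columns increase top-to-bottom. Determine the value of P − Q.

7020405

By the hook-length formula (or a Dyck-path bijection), SYT of shape 2×15 number C_15. So P = C_15 = 9694845.
Standard Young tableaux of shape 2×n are counted by C_n; here n = 14. So Q = C_14 = 2674440.
P − Q = 9694845 − 2674440 = 7020405.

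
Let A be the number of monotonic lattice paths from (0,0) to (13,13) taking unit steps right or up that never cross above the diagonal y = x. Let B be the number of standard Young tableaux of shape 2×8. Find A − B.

Monotone paths in an n×n grid that stay weakly below the diagonal are counted by C_n; here n = 13. So A = C_13 = 742900.
Standard Young tableaux of shape 2×n are counted by C_n; here n = 8. So B = C_8 = 1430.
A − B = 742900 − 1430 = 741470.

741470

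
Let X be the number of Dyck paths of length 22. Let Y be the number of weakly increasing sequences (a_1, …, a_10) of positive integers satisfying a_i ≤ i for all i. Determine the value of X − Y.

A Dyck path with 11 up-steps and 11 down-steps has semilength 11, so there are C_11 of them. So X = C_11 = 58786.
Weakly increasing sequences with a_i ≤ i biject with Dyck paths of semilength 10, so there are C_10. So Y = C_10 = 16796.
X − Y = 58786 − 16796 = 41990.

41990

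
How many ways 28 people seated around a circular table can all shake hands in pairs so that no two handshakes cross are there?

2674440

With 28 = 2·14 people, non-crossing handshake pairings are non-crossing perfect matchings on a circle, counted by C_14.
C_14 = C_13 · 2(2·13+1)/(13+2) = 742900 · 54/15 = 2674440.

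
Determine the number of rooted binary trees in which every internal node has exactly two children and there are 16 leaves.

Full binary trees with 16 leaves have 16−1 = 15 internal nodes, so there are C_15 of them.
C_15 = C(30,15)/16 = 155117520/16 = 9694845.

9694845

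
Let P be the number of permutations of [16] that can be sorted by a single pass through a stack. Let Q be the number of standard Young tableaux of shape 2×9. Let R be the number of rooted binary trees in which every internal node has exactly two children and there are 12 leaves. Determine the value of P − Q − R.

Stack-sortable permutations are exactly the 231-avoiding ones, counted by C_n; here n = 16. So P = C_16 = 35357670.
By the hook-length formula (or a Dyck-path bijection), SYT of shape 2×9 number C_9. So Q = C_9 = 4862.
Full binary trees with 12 leaves have 12−1 = 11 internal nodes, so there are C_11 of them. So R = C_11 = 58786.
P − Q − R = 35357670 − 4862 − 58786 = 35294022.

35294022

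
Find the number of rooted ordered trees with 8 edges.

1430

A rooted plane tree with 8 edges has 9 nodes, and the count is C_8.
C_8 = C_7 · 2(2·7+1)/(7+2) = 429 · 30/9 = 1430.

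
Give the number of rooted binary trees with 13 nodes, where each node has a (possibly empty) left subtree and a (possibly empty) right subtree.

742900

Rooted binary trees with 13 nodes (each child slot possibly empty) number C_13.
C_13 = 742900.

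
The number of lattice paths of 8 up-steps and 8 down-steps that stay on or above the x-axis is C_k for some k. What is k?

Paths of 8 up- and 8 down-steps that never dip below the axis are Dyck paths; their count is C_8.

8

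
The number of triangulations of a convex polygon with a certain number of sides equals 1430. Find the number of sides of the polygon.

10

Triangulations of a convex m-gon are counted by C_{m−2}; 1430 = C_8.
So m − 2 = 8, giving m = 10 sides.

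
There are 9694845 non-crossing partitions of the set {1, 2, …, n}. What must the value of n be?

15

Non-crossing partitions of [n] are counted by C_n. Since C_15 = 9694845, the index is 15.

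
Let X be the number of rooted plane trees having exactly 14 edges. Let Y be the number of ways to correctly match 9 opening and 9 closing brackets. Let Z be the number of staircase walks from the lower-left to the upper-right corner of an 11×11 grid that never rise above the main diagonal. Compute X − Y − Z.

2610792

Rooted ordered trees with n edges are counted by C_n; here n = 14. So X = C_14 = 2674440.
A balanced arrangement of 9 bracket pairs is a Dyck word of semilength 9, so the count is C_9. So Y = C_9 = 4862.
Sub-diagonal monotone paths from (0,0) to (11,11) biject with Dyck paths of semilength 11, giving C_11. So Z = C_11 = 58786.
X − Y − Z = 2674440 − 4862 − 58786 = 2610792.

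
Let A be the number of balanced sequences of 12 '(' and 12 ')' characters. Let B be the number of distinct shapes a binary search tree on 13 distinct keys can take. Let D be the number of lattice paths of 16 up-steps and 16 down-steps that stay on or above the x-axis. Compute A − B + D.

34822782

Balanced strings of n pairs of brackets are counted by C_n; here n = 12. So A = C_12 = 208012.
Rooted binary trees with 13 nodes (each child slot possibly empty) number C_13. So B = C_13 = 742900.
A Dyck path with 16 up-steps and 16 down-steps has semilength 16, so there are C_16 of them. So D = C_16 = 35357670.
A − B + D = 208012 − 742900 + 35357670 = 34822782.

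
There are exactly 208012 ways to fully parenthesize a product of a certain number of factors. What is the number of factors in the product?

13

Parenthesizations of m factors are counted by C_{m−1}. The Catalan number equal to 208012 is C_12.
So the index is 12, and the number of factors is 12 + 1 = 13.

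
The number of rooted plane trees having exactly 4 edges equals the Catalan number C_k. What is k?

4

A rooted plane tree with 4 edges has 5 nodes, and the count is C_4.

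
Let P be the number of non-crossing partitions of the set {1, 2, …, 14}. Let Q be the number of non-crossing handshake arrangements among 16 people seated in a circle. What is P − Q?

2673010

The non-crossing partitions of [14] form a lattice of size C_14. So P = C_14 = 2674440.
With 16 = 2·8 people, non-crossing handshake pairings are non-crossing perfect matchings on a circle, counted by C_8. So Q = C_8 = 1430.
P − Q = 2674440 − 1430 = 2673010.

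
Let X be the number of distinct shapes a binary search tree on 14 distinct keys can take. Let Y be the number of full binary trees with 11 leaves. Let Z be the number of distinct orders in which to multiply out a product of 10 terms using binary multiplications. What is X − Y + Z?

Rooted binary trees with 14 nodes (each child slot possibly empty) number C_14. So X = C_14 = 2674440.
A full binary tree with L leaves has L−1 internal nodes and is counted by C_{L−1}; L = 11 gives C_10. So Y = C_10 = 16796.
Bracketing 10 factors into binary products is counted by C_{10−1} = C_9. So Z = C_9 = 4862.
X − Y + Z = 2674440 − 16796 + 4862 = 2662506.

2662506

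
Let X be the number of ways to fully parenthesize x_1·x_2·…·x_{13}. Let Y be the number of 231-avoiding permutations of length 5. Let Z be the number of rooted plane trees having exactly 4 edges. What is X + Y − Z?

Ways to associate a product of 13 factors correspond to binary trees on 13 leaves, so the count is C_12. So X = C_12 = 208012.
Permutations of [n] avoiding any single length-3 pattern are counted by C_n; here n = 5. So Y = C_5 = 42.
Rooted ordered trees with n edges are counted by C_n; here n = 4. So Z = C_4 = 14.
X + Y − Z = 208012 + 42 − 14 = 208040.

208040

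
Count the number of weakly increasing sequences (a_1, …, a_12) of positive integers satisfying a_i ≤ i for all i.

208012

Such sub-staircase sequences of length n are counted by C_n; here n = 12.
C_12 = C(24,12)/13 = 2704156/13 = 208012.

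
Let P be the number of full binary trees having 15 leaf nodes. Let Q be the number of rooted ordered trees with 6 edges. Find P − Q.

2674308

Full binary trees with 15 leaves have 15−1 = 14 internal nodes, so there are C_14 of them. So P = C_14 = 2674440.
A rooted plane tree with 6 edges has 7 nodes, and the count is C_6. So Q = C_6 = 132.
P − Q = 2674440 − 132 = 2674308.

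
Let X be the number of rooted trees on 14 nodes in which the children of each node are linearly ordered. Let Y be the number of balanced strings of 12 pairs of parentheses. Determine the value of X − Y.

534888

Rooted ordered (plane) trees on m nodes have m−1 edges and are counted by C_{m−1}; m = 14 gives C_13. So X = C_13 = 742900.
A balanced arrangement of 12 bracket pairs is a Dyck word of semilength 12, so the count is C_12. So Y = C_12 = 208012.
X − Y = 742900 − 208012 = 534888.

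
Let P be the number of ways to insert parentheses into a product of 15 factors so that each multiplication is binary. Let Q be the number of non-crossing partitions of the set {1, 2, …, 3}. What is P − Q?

2674435

Parenthesizations of m factors correspond to full binary trees with m leaves, counted by C_{m−1}; m = 15 gives C_14. So P = C_14 = 2674440.
The non-crossing partitions of [3] form a lattice of size C_3. So Q = C_3 = 5.
P − Q = 2674440 − 5 = 2674435.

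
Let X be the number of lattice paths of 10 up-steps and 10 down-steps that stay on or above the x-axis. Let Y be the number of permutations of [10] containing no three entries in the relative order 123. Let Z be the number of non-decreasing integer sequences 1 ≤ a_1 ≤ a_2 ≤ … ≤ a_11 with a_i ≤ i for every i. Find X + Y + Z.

Paths of 10 up- and 10 down-steps that never dip below the axis are Dyck paths; their count is C_10. So X = C_10 = 16796.
Permutations of [n] avoiding any single length-3 pattern are counted by C_n; here n = 10. So Y = C_10 = 16796.
Weakly increasing sequences with a_i ≤ i biject with Dyck paths of semilength 11, so there are C_11. So Z = C_11 = 58786.
X + Y + Z = 16796 + 16796 + 58786 = 92378.

92378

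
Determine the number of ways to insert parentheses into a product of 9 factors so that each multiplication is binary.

1430

Ways to associate a product of 9 factors correspond to binary trees on 9 leaves, so the count is C_8.
C_8 = C(16,8)/9 = 12870/9 = 1430.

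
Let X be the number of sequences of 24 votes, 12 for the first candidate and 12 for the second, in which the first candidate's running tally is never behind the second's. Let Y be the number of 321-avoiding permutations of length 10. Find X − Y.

191216

Ballot sequences with n votes each where one side never trails are Dyck words, counted by C_n; here n = 12. So X = C_12 = 208012.
Permutations of [n] avoiding any single length-3 pattern are counted by C_n; here n = 10. So Y = C_10 = 16796.
X − Y = 208012 − 16796 = 191216.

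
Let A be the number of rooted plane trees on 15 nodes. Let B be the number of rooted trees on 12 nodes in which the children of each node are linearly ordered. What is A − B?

2615654

A rooted plane tree on 15 nodes has 14 edges, and such trees are counted by C_14. So A = C_14 = 2674440.
Rooted ordered (plane) trees on m nodes have m−1 edges and are counted by C_{m−1}; m = 12 gives C_11. So B = C_11 = 58786.
A − B = 2674440 − 58786 = 2615654.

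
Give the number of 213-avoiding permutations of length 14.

2674440

For any fixed pattern of length 3, the pattern-avoiding permutations of [14] number C_14.
C_14 = C(28,14)/15 = 40116600/15 = 2674440.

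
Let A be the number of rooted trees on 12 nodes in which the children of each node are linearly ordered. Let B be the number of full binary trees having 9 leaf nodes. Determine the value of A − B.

57356

Rooted ordered (plane) trees on m nodes have m−1 edges and are counted by C_{m−1}; m = 12 gives C_11. So A = C_11 = 58786.
A full binary tree with L leaves has L−1 internal nodes and is counted by C_{L−1}; L = 9 gives C_8. So B = C_8 = 1430.
A − B = 58786 − 1430 = 57356.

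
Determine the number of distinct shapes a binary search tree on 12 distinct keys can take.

208012

Rooted binary trees with 12 nodes (each child slot possibly empty) number C_12.
C_12 = 208012.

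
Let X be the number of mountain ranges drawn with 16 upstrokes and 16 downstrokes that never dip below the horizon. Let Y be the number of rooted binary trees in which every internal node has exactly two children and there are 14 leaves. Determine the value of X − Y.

Dyck paths of semilength n (length 2n) are counted by C_n; here n = 16. So X = C_16 = 35357670.
Full binary trees with 14 leaves have 14−1 = 13 internal nodes, so there are C_13 of them. So Y = C_13 = 742900.
X − Y = 35357670 − 742900 = 34614770.

34614770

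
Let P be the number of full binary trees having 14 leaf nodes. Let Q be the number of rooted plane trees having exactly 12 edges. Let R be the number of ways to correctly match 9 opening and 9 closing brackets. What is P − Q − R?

Full binary trees with 14 leaves have 14−1 = 13 internal nodes, so there are C_13 of them. So P = C_13 = 742900.
Rooted ordered trees with n edges are counted by C_n; here n = 12. So Q = C_12 = 208012.
A balanced arrangement of 9 bracket pairs is a Dyck word of semilength 9, so the count is C_9. So R = C_9 = 4862.
P − Q − R = 742900 − 208012 − 4862 = 530026.

530026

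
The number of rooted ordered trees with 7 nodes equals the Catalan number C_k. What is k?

6

A rooted plane tree on 7 nodes has 6 edges, and such trees are counted by C_6.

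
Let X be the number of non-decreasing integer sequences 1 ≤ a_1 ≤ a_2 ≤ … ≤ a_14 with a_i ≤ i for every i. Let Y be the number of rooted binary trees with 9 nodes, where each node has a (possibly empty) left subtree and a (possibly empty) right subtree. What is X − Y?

2669578

Such sub-staircase sequences of length n are counted by C_n; here n = 14. So X = C_14 = 2674440.
There are C_n binary search tree shapes on n keys; with n = 9 that is C_9. So Y = C_9 = 4862.
X − Y = 2674440 − 4862 = 2669578.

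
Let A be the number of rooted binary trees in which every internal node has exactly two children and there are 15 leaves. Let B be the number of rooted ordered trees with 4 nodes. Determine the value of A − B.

Full binary trees with 15 leaves have 15−1 = 14 internal nodes, so there are C_14 of them. So A = C_14 = 2674440.
A rooted plane tree on 4 nodes has 3 edges, and such trees are counted by C_3. So B = C_3 = 5.
A − B = 2674440 − 5 = 2674435.

2674435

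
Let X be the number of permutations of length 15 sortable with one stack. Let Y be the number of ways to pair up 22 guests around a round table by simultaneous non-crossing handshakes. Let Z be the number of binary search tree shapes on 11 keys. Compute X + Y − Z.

9694845

By Knuth's characterisation, the stack-sortable permutations of length 15 are the 231-avoiders, numbering C_15. So X = C_15 = 9694845.
With 22 = 2·11 people, non-crossing handshake pairings are non-crossing perfect matchings on a circle, counted by C_11. So Y = C_11 = 58786.
There are C_n binary search tree shapes on n keys; with n = 11 that is C_11. So Z = C_11 = 58786.
X + Y − Z = 9694845 + 58786 − 58786 = 9694845.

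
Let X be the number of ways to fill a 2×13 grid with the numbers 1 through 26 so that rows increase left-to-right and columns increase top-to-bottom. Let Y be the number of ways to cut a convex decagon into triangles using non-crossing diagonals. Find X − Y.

741470

Standard Young tableaux of shape 2×n are counted by C_n; here n = 13. So X = C_13 = 742900.
Triangulations of a convex m-gon are counted by C_{m−2}; with m = 10 this is C_8. So Y = C_8 = 1430.
X − Y = 742900 − 1430 = 741470.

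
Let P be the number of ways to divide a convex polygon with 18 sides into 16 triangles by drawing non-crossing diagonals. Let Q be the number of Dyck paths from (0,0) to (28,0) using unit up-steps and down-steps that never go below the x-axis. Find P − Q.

A convex 18-gon is triangulated into 16 triangles, and the number of such triangulations is the Catalan number C_{18−2} = C_16. So P = C_16 = 35357670.
Dyck paths of semilength n (length 2n) are counted by C_n; here n = 14. So Q = C_14 = 2674440.
P − Q = 35357670 − 2674440 = 32683230.

32683230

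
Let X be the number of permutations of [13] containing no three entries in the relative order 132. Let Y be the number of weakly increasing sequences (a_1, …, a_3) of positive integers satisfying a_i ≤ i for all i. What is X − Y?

742895

For any fixed pattern of length 3, the pattern-avoiding permutations of [13] number C_13. So X = C_13 = 742900.
Weakly increasing sequences with a_i ≤ i biject with Dyck paths of semilength 3, so there are C_3. So Y = C_3 = 5.
X − Y = 742900 − 5 = 742895.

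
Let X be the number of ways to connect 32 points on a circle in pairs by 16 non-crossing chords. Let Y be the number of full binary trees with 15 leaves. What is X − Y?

Pairing 32 circle points by 16 non-crossing chords gives C_16 matchings. So X = C_16 = 35357670.
A full binary tree with L leaves has L−1 internal nodes and is counted by C_{L−1}; L = 15 gives C_14. So Y = C_14 = 2674440.
X − Y = 35357670 − 2674440 = 32683230.

32683230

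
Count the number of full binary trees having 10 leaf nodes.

A full binary tree with L leaves has L−1 internal nodes and is counted by C_{L−1}; L = 10 gives C_9.
C_9 = C(18,9)/10 = 48620/10 = 4862.

4862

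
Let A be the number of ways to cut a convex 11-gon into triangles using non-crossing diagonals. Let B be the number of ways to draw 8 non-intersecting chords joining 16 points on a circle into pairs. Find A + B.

6292

A convex 11-gon is triangulated into 9 triangles, and the number of such triangulations is the Catalan number C_{11−2} = C_9. So A = C_9 = 4862.
Pairing 16 circle points by 8 non-crossing chords gives C_8 matchings. So B = C_8 = 1430.
A + B = 4862 + 1430 = 6292.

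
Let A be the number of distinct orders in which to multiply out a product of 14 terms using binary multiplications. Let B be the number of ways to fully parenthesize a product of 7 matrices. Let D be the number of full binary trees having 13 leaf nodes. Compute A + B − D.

535020

Bracketing 14 factors into binary products is counted by C_{14−1} = C_13. So A = C_13 = 742900.
Parenthesizations of m factors correspond to full binary trees with m leaves, counted by C_{m−1}; m = 7 gives C_6. So B = C_6 = 132.
A full binary tree with L leaves has L−1 internal nodes and is counted by C_{L−1}; L = 13 gives C_12. So D = C_12 = 208012.
A + B − D = 742900 + 132 − 208012 = 535020.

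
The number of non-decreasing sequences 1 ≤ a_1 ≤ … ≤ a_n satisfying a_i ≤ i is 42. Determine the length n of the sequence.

Such sub-staircase sequences of length n are counted by C_n. Since C_5 = 42, the index is 5.

5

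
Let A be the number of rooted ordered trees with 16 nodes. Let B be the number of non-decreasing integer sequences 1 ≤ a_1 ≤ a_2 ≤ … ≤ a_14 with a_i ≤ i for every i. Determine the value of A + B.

A rooted plane tree on 16 nodes has 15 edges, and such trees are counted by C_15. So A = C_15 = 9694845.
Such sub-staircase sequences of length n are counted by C_n; here n = 14. So B = C_14 = 2674440.
A + B = 9694845 + 2674440 = 12369285.

12369285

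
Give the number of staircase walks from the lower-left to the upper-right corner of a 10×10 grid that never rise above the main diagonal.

16796

Monotone paths in an n×n grid that stay weakly below the diagonal are counted by C_n; here n = 10.
C_10 = 16796.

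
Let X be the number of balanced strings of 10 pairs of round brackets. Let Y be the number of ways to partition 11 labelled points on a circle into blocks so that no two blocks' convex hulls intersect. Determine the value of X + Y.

75582

With 10 pairs the number of balanced bracket strings is the Catalan number C_10. So X = C_10 = 16796.
The non-crossing partitions of [11] form a lattice of size C_11. So Y = C_11 = 58786.
X + Y = 16796 + 58786 = 75582.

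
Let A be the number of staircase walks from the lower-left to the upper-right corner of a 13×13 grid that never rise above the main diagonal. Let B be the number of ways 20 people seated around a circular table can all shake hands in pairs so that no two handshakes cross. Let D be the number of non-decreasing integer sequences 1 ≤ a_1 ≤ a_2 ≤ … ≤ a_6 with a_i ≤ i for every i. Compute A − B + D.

Sub-diagonal monotone paths from (0,0) to (13,13) biject with Dyck paths of semilength 13, giving C_13. So A = C_13 = 742900.
With 20 = 2·10 people, non-crossing handshake pairings are non-crossing perfect matchings on a circle, counted by C_10. So B = C_10 = 16796.
Such sub-staircase sequences of length n are counted by C_n; here n = 6. So D = C_6 = 132.
A − B + D = 742900 − 16796 + 132 = 726236.

726236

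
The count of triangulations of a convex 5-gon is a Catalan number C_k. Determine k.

Triangulations of a convex m-gon are counted by C_{m−2}; with m = 5 this is C_3.

3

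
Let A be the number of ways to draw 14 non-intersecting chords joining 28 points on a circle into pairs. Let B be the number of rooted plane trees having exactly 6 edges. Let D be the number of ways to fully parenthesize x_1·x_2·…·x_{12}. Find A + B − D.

Pairing 28 circle points by 14 non-crossing chords gives C_14 matchings. So A = C_14 = 2674440.
A rooted plane tree with 6 edges has 7 nodes, and the count is C_6. So B = C_6 = 132.
Ways to associate a product of 12 factors correspond to binary trees on 12 leaves, so the count is C_11. So D = C_11 = 58786.
A + B − D = 2674440 + 132 − 58786 = 2615786.

2615786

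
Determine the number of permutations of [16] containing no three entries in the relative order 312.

For any fixed pattern of length 3, the pattern-avoiding permutations of [16] number C_16.
C_16 = 35357670.

35357670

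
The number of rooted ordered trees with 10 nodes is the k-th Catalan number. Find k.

9

A rooted plane tree on 10 nodes has 9 edges, and such trees are counted by C_9.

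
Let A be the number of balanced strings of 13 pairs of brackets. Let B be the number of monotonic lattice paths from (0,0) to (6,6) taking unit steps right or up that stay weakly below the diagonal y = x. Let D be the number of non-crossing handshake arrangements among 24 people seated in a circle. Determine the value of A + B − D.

Balanced strings of n pairs of brackets are counted by C_n; here n = 13. So A = C_13 = 742900.
Monotone paths in an n×n grid that stay weakly below the diagonal are counted by C_n; here n = 6. So B = C_6 = 132.
Non-crossing handshake pairings of 2n people are counted by C_n; 24 people gives n = 12. So D = C_12 = 208012.
A + B − D = 742900 + 132 − 208012 = 535020.

535020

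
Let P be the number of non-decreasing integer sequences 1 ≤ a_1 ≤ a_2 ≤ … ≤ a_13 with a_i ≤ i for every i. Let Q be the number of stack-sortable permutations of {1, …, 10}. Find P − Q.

726104

Such sub-staircase sequences of length n are counted by C_n; here n = 13. So P = C_13 = 742900.
Stack-sortable permutations are exactly the 231-avoiding ones, counted by C_n; here n = 10. So Q = C_10 = 16796.
P − Q = 742900 − 16796 = 726104.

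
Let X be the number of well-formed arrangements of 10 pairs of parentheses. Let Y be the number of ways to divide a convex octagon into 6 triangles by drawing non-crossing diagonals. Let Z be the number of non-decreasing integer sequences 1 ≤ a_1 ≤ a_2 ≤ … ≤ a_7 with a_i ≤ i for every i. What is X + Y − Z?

16499

Balanced strings of n pairs of brackets are counted by C_n; here n = 10. So X = C_10 = 16796.
Triangulations of a convex m-gon are counted by C_{m−2}; with m = 8 this is C_6. So Y = C_6 = 132.
Such sub-staircase sequences of length n are counted by C_n; here n = 7. So Z = C_7 = 429.
X + Y − Z = 16796 + 132 − 429 = 16499.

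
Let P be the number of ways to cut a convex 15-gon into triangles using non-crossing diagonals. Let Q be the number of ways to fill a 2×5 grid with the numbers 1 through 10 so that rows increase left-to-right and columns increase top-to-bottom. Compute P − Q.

The number of triangulations of a 15-gon is the Catalan number C_13 (index = sides − 2). So P = C_13 = 742900.
By the hook-length formula (or a Dyck-path bijection), SYT of shape 2×5 number C_5. So Q = C_5 = 42.
P − Q = 742900 − 42 = 742858.

742858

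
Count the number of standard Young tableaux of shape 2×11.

Standard Young tableaux of shape 2×n are counted by C_n; here n = 11.
C_11 = C_10 · 2(2·10+1)/(10+2) = 16796 · 42/12 = 58786.

58786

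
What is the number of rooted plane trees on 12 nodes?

A rooted plane tree on 12 nodes has 11 edges, and such trees are counted by C_11.
C_11 = 58786.

58786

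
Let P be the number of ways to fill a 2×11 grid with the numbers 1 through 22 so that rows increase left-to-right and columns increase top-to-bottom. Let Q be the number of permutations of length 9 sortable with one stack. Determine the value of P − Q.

Standard Young tableaux of shape 2×n are counted by C_n; here n = 11. So P = C_11 = 58786.
By Knuth's characterisation, the stack-sortable permutations of length 9 are the 231-avoiders, numbering C_9. So Q = C_9 = 4862.
P − Q = 58786 − 4862 = 53924.

53924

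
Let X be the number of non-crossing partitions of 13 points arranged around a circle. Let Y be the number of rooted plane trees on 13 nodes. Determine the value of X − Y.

534888

Non-crossing partitions of an n-element set are counted by C_n; here n = 13. So X = C_13 = 742900.
Rooted ordered (plane) trees on m nodes have m−1 edges and are counted by C_{m−1}; m = 13 gives C_12. So Y = C_12 = 208012.
X − Y = 742900 − 208012 = 534888.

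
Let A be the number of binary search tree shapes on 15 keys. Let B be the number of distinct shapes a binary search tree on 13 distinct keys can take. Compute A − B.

Rooted binary trees with 15 nodes (each child slot possibly empty) number C_15. So A = C_15 = 9694845.
Rooted binary trees with 13 nodes (each child slot possibly empty) number C_13. So B = C_13 = 742900.
A − B = 9694845 − 742900 = 8951945.

8951945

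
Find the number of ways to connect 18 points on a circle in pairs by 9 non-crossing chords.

Non-crossing perfect matchings of 2n points on a circle are counted by C_n; with 18 points, n = 9.
C_9 = C(18,9)/10 = 48620/10 = 4862.

4862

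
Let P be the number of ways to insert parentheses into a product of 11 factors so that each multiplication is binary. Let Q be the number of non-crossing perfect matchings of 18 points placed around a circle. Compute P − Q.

Ways to associate a product of 11 factors correspond to binary trees on 11 leaves, so the count is C_10. So P = C_10 = 16796.
Non-crossing perfect matchings of 2n points on a circle are counted by C_n; with 18 points, n = 9. So Q = C_9 = 4862.
P − Q = 16796 − 4862 = 11934.

11934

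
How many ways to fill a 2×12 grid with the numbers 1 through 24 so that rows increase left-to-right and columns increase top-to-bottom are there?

208012

Standard Young tableaux of shape 2×n are counted by C_n; here n = 12.
C_12 = C(24,12)/13 = 2704156/13 = 208012.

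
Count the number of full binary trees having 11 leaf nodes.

16796

A full binary tree with L leaves has L−1 internal nodes and is counted by C_{L−1}; L = 11 gives C_10.
C_10 = C_9 · 2(2·9+1)/(9+2) = 4862 · 38/11 = 16796.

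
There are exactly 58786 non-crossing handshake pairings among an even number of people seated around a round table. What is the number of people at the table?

22

Non-crossing handshake pairings of 2n people are counted by C_n, and C_11 = 58786.
So n = 11, and there are 2n = 22 people.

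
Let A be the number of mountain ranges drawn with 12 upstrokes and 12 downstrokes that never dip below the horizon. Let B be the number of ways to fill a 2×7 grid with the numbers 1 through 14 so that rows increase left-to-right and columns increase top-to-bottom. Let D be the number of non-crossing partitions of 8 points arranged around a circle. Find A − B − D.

A Dyck path with 12 up-steps and 12 down-steps has semilength 12, so there are C_12 of them. So A = C_12 = 208012.
By the hook-length formula (or a Dyck-path bijection), SYT of shape 2×7 number C_7. So B = C_7 = 429.
The non-crossing partitions of [8] form a lattice of size C_8. So D = C_8 = 1430.
A − B − D = 208012 − 429 − 1430 = 206153.

206153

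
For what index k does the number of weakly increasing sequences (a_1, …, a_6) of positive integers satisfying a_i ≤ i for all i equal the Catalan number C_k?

Weakly increasing sequences with a_i ≤ i biject with Dyck paths of semilength 6, so there are C_6.

6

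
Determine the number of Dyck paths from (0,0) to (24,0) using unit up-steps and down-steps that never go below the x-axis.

208012

Paths of 12 up- and 12 down-steps that never dip below the axis are Dyck paths; their count is C_12.
C_12 = 208012.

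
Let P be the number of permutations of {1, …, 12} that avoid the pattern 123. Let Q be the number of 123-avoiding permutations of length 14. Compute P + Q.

2882452

Permutations of [n] avoiding any single length-3 pattern are counted by C_n; here n = 12. So P = C_12 = 208012.
For any fixed pattern of length 3, the pattern-avoiding permutations of [14] number C_14. So Q = C_14 = 2674440.
P + Q = 208012 + 2674440 = 2882452.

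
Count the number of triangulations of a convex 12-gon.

16796

A convex 12-gon is triangulated into 10 triangles, and the number of such triangulations is the Catalan number C_{12−2} = C_10.
C_10 = C(20,10)/11 = 184756/11 = 16796.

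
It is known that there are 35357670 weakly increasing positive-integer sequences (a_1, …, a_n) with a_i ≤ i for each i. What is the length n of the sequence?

Such sub-staircase sequences of length n are counted by C_n. Since C_16 = 35357670, the index is 16.

16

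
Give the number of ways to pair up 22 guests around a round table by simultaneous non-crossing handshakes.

Non-crossing handshake pairings of 2n people are counted by C_n; 22 people gives n = 11.
C_11 = C(22,11)/12 = 705432/12 = 58786.

58786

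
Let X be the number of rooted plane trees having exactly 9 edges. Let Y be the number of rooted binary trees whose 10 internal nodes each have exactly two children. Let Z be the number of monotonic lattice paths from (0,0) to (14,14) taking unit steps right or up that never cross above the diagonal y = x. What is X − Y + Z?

2662506

A rooted plane tree with 9 edges has 10 nodes, and the count is C_9. So X = C_9 = 4862.
Full binary trees with n internal nodes are counted by C_n; here n = 10. So Y = C_10 = 16796.
Monotone paths in an n×n grid that stay weakly below the diagonal are counted by C_n; here n = 14. So Z = C_14 = 2674440.
X − Y + Z = 4862 − 16796 + 2674440 = 2662506.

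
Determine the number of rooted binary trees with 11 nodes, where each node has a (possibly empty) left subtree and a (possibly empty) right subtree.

58786

Rooted binary trees with 11 nodes (each child slot possibly empty) number C_11.
C_11 = C_10 · 2(2·10+1)/(10+2) = 16796 · 42/12 = 58786.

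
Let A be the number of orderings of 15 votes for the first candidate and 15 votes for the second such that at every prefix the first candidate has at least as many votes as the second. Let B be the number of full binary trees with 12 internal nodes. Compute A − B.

9486833

Reading a vote for the leader as '(' and for the other as ')' turns such a sequence into a balanced string of 15 pairs, so the count is C_15. So A = C_15 = 9694845.
Full binary trees with n internal nodes are counted by C_n; here n = 12. So B = C_12 = 208012.
A − B = 9694845 − 208012 = 9486833.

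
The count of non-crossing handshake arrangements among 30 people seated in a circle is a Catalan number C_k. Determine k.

15

Non-crossing handshake pairings of 2n people are counted by C_n; 30 people gives n = 15.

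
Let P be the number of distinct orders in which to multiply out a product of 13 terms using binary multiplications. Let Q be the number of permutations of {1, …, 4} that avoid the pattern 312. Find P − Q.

Ways to associate a product of 13 factors correspond to binary trees on 13 leaves, so the count is C_12. So P = C_12 = 208012.
Permutations of [n] avoiding any single length-3 pattern are counted by C_n; here n = 4. So Q = C_4 = 14.
P − Q = 208012 − 14 = 207998.

207998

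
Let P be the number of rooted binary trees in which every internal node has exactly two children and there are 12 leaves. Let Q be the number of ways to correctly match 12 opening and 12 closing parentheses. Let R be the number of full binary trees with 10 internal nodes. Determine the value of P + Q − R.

250002

A full binary tree with L leaves has L−1 internal nodes and is counted by C_{L−1}; L = 12 gives C_11. So P = C_11 = 58786.
Balanced strings of n pairs of brackets are counted by C_n; here n = 12. So Q = C_12 = 208012.
The number of full binary trees on 10 internal nodes is the Catalan number C_10. So R = C_10 = 16796.
P + Q − R = 58786 + 208012 − 16796 = 250002.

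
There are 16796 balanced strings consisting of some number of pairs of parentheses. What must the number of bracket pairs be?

Balanced strings of n bracket-pairs are counted by C_n; 16796 = C_10.

10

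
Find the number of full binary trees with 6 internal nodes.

132

Full binary trees with n internal nodes are counted by C_n; here n = 6.
C_6 = C(12,6)/7 = 924/7 = 132.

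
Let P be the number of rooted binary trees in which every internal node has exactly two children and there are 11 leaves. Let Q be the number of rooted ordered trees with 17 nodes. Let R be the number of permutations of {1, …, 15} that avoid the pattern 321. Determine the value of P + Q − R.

Full binary trees with 11 leaves have 11−1 = 10 internal nodes, so there are C_10 of them. So P = C_10 = 16796.
A rooted plane tree on 17 nodes has 16 edges, and such trees are counted by C_16. So Q = C_16 = 35357670.
For any fixed pattern of length 3, the pattern-avoiding permutations of [15] number C_15. So R = C_15 = 9694845.
P + Q − R = 16796 + 35357670 − 9694845 = 25679621.

25679621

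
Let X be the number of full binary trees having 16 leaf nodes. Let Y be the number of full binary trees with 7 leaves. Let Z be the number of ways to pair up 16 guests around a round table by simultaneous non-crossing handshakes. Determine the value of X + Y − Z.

Full binary trees with 16 leaves have 16−1 = 15 internal nodes, so there are C_15 of them. So X = C_15 = 9694845.
A full binary tree with L leaves has L−1 internal nodes and is counted by C_{L−1}; L = 7 gives C_6. So Y = C_6 = 132.
With 16 = 2·8 people, non-crossing handshake pairings are non-crossing perfect matchings on a circle, counted by C_8. So Z = C_8 = 1430.
X + Y − Z = 9694845 + 132 − 1430 = 9693547.

9693547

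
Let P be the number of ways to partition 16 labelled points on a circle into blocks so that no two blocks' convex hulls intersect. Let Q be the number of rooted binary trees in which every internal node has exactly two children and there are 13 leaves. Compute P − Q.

35149658

Non-crossing partitions of an n-element set are counted by C_n; here n = 16. So P = C_16 = 35357670.
A full binary tree with L leaves has L−1 internal nodes and is counted by C_{L−1}; L = 13 gives C_12. So Q = C_12 = 208012.
P − Q = 35357670 − 208012 = 35149658.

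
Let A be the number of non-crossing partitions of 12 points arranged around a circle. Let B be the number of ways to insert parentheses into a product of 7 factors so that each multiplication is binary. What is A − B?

207880

The non-crossing partitions of [12] form a lattice of size C_12. So A = C_12 = 208012.
Bracketing 7 factors into binary products is counted by C_{7−1} = C_6. So B = C_6 = 132.
A − B = 208012 − 132 = 207880.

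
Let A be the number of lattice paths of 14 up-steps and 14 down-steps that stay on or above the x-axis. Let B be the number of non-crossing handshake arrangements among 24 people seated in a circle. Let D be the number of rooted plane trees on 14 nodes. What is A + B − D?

Dyck paths of semilength n (length 2n) are counted by C_n; here n = 14. So A = C_14 = 2674440.
Non-crossing handshake pairings of 2n people are counted by C_n; 24 people gives n = 12. So B = C_12 = 208012.
A rooted plane tree on 14 nodes has 13 edges, and such trees are counted by C_13. So D = C_13 = 742900.
A + B − D = 2674440 + 208012 − 742900 = 2139552.

2139552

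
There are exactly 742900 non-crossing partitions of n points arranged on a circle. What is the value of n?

13

Non-crossing partitions of [n] are counted by C_n, and C_13 = 742900.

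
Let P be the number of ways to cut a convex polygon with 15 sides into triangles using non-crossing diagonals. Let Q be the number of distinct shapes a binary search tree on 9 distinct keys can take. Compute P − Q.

738038

Triangulations of a convex m-gon are counted by C_{m−2}; with m = 15 this is C_13. So P = C_13 = 742900.
Binary trees (left/right distinguished) on n nodes are counted by C_n; here n = 9. So Q = C_9 = 4862.
P − Q = 742900 − 4862 = 738038.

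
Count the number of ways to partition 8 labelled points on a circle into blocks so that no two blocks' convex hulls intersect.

The non-crossing partitions of [8] form a lattice of size C_8.
C_8 = 1430.

1430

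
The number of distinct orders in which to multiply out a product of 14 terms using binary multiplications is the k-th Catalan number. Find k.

Ways to associate a product of 14 factors correspond to binary trees on 14 leaves, so the count is C_13.

13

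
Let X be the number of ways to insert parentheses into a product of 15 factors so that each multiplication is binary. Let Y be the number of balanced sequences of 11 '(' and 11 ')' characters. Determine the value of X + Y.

2733226

Ways to associate a product of 15 factors correspond to binary trees on 15 leaves, so the count is C_14. So X = C_14 = 2674440.
With 11 pairs the number of balanced bracket strings is the Catalan number C_11. So Y = C_11 = 58786.
X + Y = 2674440 + 58786 = 2733226.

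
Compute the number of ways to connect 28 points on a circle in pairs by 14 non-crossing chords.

Pairing 28 circle points by 14 non-crossing chords gives C_14 matchings.
C_14 = C_13 · 2(2·13+1)/(13+2) = 742900 · 54/15 = 2674440.

2674440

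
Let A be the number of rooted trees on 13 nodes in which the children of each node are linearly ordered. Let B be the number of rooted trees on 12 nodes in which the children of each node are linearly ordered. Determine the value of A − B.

149226

Rooted ordered (plane) trees on m nodes have m−1 edges and are counted by C_{m−1}; m = 13 gives C_12. So A = C_12 = 208012.
A rooted plane tree on 12 nodes has 11 edges, and such trees are counted by C_11. So B = C_11 = 58786.
A − B = 208012 − 58786 = 149226.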